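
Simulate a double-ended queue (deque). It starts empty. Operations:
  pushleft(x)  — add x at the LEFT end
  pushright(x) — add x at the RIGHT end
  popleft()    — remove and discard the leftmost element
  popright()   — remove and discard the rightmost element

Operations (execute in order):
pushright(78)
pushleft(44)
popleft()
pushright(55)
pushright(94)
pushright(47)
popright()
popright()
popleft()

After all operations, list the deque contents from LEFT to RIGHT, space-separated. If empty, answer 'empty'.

pushright(78): [78]
pushleft(44): [44, 78]
popleft(): [78]
pushright(55): [78, 55]
pushright(94): [78, 55, 94]
pushright(47): [78, 55, 94, 47]
popright(): [78, 55, 94]
popright(): [78, 55]
popleft(): [55]

Answer: 55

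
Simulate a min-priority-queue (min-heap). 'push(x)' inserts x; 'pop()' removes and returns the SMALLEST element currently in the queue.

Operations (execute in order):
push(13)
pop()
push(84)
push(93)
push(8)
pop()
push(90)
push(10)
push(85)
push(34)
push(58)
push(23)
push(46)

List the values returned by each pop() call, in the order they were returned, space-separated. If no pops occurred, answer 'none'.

Answer: 13 8

Derivation:
push(13): heap contents = [13]
pop() → 13: heap contents = []
push(84): heap contents = [84]
push(93): heap contents = [84, 93]
push(8): heap contents = [8, 84, 93]
pop() → 8: heap contents = [84, 93]
push(90): heap contents = [84, 90, 93]
push(10): heap contents = [10, 84, 90, 93]
push(85): heap contents = [10, 84, 85, 90, 93]
push(34): heap contents = [10, 34, 84, 85, 90, 93]
push(58): heap contents = [10, 34, 58, 84, 85, 90, 93]
push(23): heap contents = [10, 23, 34, 58, 84, 85, 90, 93]
push(46): heap contents = [10, 23, 34, 46, 58, 84, 85, 90, 93]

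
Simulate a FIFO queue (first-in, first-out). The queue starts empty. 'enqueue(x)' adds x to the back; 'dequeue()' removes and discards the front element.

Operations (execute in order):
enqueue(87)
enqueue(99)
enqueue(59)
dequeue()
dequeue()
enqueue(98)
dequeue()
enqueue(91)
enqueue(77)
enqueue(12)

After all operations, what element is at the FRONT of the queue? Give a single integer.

Answer: 98

Derivation:
enqueue(87): queue = [87]
enqueue(99): queue = [87, 99]
enqueue(59): queue = [87, 99, 59]
dequeue(): queue = [99, 59]
dequeue(): queue = [59]
enqueue(98): queue = [59, 98]
dequeue(): queue = [98]
enqueue(91): queue = [98, 91]
enqueue(77): queue = [98, 91, 77]
enqueue(12): queue = [98, 91, 77, 12]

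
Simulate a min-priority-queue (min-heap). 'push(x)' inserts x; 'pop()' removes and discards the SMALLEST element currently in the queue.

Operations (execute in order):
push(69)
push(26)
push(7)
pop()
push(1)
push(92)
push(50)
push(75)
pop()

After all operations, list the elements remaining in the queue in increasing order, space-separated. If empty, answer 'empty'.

push(69): heap contents = [69]
push(26): heap contents = [26, 69]
push(7): heap contents = [7, 26, 69]
pop() → 7: heap contents = [26, 69]
push(1): heap contents = [1, 26, 69]
push(92): heap contents = [1, 26, 69, 92]
push(50): heap contents = [1, 26, 50, 69, 92]
push(75): heap contents = [1, 26, 50, 69, 75, 92]
pop() → 1: heap contents = [26, 50, 69, 75, 92]

Answer: 26 50 69 75 92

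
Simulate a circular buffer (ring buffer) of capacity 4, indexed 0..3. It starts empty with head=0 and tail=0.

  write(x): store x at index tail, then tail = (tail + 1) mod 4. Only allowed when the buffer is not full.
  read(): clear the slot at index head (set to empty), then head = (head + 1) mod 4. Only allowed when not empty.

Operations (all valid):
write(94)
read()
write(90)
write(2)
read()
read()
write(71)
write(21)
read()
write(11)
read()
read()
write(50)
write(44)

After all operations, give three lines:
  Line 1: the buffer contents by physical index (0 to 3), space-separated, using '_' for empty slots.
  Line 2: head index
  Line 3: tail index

write(94): buf=[94 _ _ _], head=0, tail=1, size=1
read(): buf=[_ _ _ _], head=1, tail=1, size=0
write(90): buf=[_ 90 _ _], head=1, tail=2, size=1
write(2): buf=[_ 90 2 _], head=1, tail=3, size=2
read(): buf=[_ _ 2 _], head=2, tail=3, size=1
read(): buf=[_ _ _ _], head=3, tail=3, size=0
write(71): buf=[_ _ _ 71], head=3, tail=0, size=1
write(21): buf=[21 _ _ 71], head=3, tail=1, size=2
read(): buf=[21 _ _ _], head=0, tail=1, size=1
write(11): buf=[21 11 _ _], head=0, tail=2, size=2
read(): buf=[_ 11 _ _], head=1, tail=2, size=1
read(): buf=[_ _ _ _], head=2, tail=2, size=0
write(50): buf=[_ _ 50 _], head=2, tail=3, size=1
write(44): buf=[_ _ 50 44], head=2, tail=0, size=2

Answer: _ _ 50 44
2
0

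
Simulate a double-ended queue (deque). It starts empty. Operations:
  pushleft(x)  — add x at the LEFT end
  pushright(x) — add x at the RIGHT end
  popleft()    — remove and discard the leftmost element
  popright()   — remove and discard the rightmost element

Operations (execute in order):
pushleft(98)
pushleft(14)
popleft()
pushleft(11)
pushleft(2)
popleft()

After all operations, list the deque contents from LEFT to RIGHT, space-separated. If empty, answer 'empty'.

Answer: 11 98

Derivation:
pushleft(98): [98]
pushleft(14): [14, 98]
popleft(): [98]
pushleft(11): [11, 98]
pushleft(2): [2, 11, 98]
popleft(): [11, 98]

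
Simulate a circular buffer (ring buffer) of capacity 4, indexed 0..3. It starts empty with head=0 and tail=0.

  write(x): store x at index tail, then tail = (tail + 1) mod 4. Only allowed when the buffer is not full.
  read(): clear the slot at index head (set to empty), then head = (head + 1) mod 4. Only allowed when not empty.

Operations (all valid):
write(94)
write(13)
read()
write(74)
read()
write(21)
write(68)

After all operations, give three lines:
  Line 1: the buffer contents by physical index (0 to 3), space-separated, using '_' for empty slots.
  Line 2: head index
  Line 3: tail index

write(94): buf=[94 _ _ _], head=0, tail=1, size=1
write(13): buf=[94 13 _ _], head=0, tail=2, size=2
read(): buf=[_ 13 _ _], head=1, tail=2, size=1
write(74): buf=[_ 13 74 _], head=1, tail=3, size=2
read(): buf=[_ _ 74 _], head=2, tail=3, size=1
write(21): buf=[_ _ 74 21], head=2, tail=0, size=2
write(68): buf=[68 _ 74 21], head=2, tail=1, size=3

Answer: 68 _ 74 21
2
1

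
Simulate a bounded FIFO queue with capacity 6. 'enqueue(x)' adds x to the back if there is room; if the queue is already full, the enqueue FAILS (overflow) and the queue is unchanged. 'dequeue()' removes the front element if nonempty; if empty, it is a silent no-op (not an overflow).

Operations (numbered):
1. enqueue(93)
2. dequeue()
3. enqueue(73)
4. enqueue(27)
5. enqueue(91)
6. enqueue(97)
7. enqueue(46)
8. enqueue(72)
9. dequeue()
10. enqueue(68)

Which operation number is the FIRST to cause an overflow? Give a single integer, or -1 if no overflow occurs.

1. enqueue(93): size=1
2. dequeue(): size=0
3. enqueue(73): size=1
4. enqueue(27): size=2
5. enqueue(91): size=3
6. enqueue(97): size=4
7. enqueue(46): size=5
8. enqueue(72): size=6
9. dequeue(): size=5
10. enqueue(68): size=6

Answer: -1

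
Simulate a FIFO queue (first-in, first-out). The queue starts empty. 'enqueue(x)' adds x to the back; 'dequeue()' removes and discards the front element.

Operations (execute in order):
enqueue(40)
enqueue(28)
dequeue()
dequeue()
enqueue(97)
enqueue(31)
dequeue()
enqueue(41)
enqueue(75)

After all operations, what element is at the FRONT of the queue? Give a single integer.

enqueue(40): queue = [40]
enqueue(28): queue = [40, 28]
dequeue(): queue = [28]
dequeue(): queue = []
enqueue(97): queue = [97]
enqueue(31): queue = [97, 31]
dequeue(): queue = [31]
enqueue(41): queue = [31, 41]
enqueue(75): queue = [31, 41, 75]

Answer: 31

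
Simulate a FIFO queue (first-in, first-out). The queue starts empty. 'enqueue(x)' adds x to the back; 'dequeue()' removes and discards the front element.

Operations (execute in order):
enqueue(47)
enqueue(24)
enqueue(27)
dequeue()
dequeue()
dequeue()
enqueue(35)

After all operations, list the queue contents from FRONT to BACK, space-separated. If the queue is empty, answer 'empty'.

Answer: 35

Derivation:
enqueue(47): [47]
enqueue(24): [47, 24]
enqueue(27): [47, 24, 27]
dequeue(): [24, 27]
dequeue(): [27]
dequeue(): []
enqueue(35): [35]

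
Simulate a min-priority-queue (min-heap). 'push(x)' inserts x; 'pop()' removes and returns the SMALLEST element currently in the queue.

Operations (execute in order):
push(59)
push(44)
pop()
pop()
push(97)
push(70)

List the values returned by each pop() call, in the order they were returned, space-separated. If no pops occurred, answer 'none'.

Answer: 44 59

Derivation:
push(59): heap contents = [59]
push(44): heap contents = [44, 59]
pop() → 44: heap contents = [59]
pop() → 59: heap contents = []
push(97): heap contents = [97]
push(70): heap contents = [70, 97]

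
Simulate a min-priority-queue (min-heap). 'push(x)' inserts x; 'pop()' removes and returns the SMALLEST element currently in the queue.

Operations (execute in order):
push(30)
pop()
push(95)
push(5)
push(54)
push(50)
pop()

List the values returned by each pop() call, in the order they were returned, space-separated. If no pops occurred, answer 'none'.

Answer: 30 5

Derivation:
push(30): heap contents = [30]
pop() → 30: heap contents = []
push(95): heap contents = [95]
push(5): heap contents = [5, 95]
push(54): heap contents = [5, 54, 95]
push(50): heap contents = [5, 50, 54, 95]
pop() → 5: heap contents = [50, 54, 95]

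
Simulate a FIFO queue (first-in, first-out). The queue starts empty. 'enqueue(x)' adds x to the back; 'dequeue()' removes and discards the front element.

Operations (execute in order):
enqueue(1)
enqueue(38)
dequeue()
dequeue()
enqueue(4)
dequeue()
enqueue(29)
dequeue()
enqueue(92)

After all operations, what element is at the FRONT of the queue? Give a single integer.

Answer: 92

Derivation:
enqueue(1): queue = [1]
enqueue(38): queue = [1, 38]
dequeue(): queue = [38]
dequeue(): queue = []
enqueue(4): queue = [4]
dequeue(): queue = []
enqueue(29): queue = [29]
dequeue(): queue = []
enqueue(92): queue = [92]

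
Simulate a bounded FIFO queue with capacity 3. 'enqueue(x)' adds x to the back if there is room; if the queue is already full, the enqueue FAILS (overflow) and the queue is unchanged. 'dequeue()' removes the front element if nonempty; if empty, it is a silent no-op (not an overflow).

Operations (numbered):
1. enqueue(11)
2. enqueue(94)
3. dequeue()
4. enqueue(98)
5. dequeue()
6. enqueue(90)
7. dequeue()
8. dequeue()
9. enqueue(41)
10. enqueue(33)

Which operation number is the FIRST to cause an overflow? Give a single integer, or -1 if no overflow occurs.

Answer: -1

Derivation:
1. enqueue(11): size=1
2. enqueue(94): size=2
3. dequeue(): size=1
4. enqueue(98): size=2
5. dequeue(): size=1
6. enqueue(90): size=2
7. dequeue(): size=1
8. dequeue(): size=0
9. enqueue(41): size=1
10. enqueue(33): size=2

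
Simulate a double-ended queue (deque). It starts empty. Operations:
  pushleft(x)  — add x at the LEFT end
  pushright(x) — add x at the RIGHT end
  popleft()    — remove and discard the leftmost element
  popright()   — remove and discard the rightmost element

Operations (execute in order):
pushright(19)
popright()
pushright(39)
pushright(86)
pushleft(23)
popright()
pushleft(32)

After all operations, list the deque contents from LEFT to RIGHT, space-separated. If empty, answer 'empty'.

Answer: 32 23 39

Derivation:
pushright(19): [19]
popright(): []
pushright(39): [39]
pushright(86): [39, 86]
pushleft(23): [23, 39, 86]
popright(): [23, 39]
pushleft(32): [32, 23, 39]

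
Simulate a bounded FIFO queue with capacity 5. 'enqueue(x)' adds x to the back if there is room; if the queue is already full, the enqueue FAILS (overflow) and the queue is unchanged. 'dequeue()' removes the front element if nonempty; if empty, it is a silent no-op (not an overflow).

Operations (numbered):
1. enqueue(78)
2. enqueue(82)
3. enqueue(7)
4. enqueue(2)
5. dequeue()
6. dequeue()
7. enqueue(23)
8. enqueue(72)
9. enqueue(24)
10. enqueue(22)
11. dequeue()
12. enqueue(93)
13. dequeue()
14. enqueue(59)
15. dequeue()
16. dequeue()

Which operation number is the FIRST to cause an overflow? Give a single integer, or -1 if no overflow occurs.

Answer: 10

Derivation:
1. enqueue(78): size=1
2. enqueue(82): size=2
3. enqueue(7): size=3
4. enqueue(2): size=4
5. dequeue(): size=3
6. dequeue(): size=2
7. enqueue(23): size=3
8. enqueue(72): size=4
9. enqueue(24): size=5
10. enqueue(22): size=5=cap → OVERFLOW (fail)
11. dequeue(): size=4
12. enqueue(93): size=5
13. dequeue(): size=4
14. enqueue(59): size=5
15. dequeue(): size=4
16. dequeue(): size=3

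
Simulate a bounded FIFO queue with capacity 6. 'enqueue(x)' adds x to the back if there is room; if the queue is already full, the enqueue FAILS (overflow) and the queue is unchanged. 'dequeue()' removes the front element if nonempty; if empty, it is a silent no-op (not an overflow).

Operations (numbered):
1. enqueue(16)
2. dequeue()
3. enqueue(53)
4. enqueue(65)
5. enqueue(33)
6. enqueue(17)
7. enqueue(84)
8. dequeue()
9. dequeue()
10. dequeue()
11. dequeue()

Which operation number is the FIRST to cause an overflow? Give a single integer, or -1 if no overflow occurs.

1. enqueue(16): size=1
2. dequeue(): size=0
3. enqueue(53): size=1
4. enqueue(65): size=2
5. enqueue(33): size=3
6. enqueue(17): size=4
7. enqueue(84): size=5
8. dequeue(): size=4
9. dequeue(): size=3
10. dequeue(): size=2
11. dequeue(): size=1

Answer: -1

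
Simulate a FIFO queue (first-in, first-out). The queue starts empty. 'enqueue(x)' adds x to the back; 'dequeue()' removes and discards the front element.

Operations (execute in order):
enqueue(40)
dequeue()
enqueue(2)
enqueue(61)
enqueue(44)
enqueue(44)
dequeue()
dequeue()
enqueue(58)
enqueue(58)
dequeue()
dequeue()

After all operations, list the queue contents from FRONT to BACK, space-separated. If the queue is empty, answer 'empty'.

enqueue(40): [40]
dequeue(): []
enqueue(2): [2]
enqueue(61): [2, 61]
enqueue(44): [2, 61, 44]
enqueue(44): [2, 61, 44, 44]
dequeue(): [61, 44, 44]
dequeue(): [44, 44]
enqueue(58): [44, 44, 58]
enqueue(58): [44, 44, 58, 58]
dequeue(): [44, 58, 58]
dequeue(): [58, 58]

Answer: 58 58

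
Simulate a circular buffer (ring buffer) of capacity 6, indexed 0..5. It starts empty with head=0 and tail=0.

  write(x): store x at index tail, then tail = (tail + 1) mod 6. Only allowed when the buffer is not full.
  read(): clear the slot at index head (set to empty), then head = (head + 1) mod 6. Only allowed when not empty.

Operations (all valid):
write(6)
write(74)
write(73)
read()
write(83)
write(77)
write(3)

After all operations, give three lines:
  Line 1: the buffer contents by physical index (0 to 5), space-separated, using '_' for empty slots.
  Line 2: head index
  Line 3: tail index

Answer: _ 74 73 83 77 3
1
0

Derivation:
write(6): buf=[6 _ _ _ _ _], head=0, tail=1, size=1
write(74): buf=[6 74 _ _ _ _], head=0, tail=2, size=2
write(73): buf=[6 74 73 _ _ _], head=0, tail=3, size=3
read(): buf=[_ 74 73 _ _ _], head=1, tail=3, size=2
write(83): buf=[_ 74 73 83 _ _], head=1, tail=4, size=3
write(77): buf=[_ 74 73 83 77 _], head=1, tail=5, size=4
write(3): buf=[_ 74 73 83 77 3], head=1, tail=0, size=5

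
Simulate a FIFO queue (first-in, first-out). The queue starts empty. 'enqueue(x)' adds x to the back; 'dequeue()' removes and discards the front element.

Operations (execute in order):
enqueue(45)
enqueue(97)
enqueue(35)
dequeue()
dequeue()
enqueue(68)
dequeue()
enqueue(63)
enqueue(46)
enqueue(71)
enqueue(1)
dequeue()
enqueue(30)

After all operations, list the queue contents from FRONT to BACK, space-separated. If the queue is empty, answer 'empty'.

Answer: 63 46 71 1 30

Derivation:
enqueue(45): [45]
enqueue(97): [45, 97]
enqueue(35): [45, 97, 35]
dequeue(): [97, 35]
dequeue(): [35]
enqueue(68): [35, 68]
dequeue(): [68]
enqueue(63): [68, 63]
enqueue(46): [68, 63, 46]
enqueue(71): [68, 63, 46, 71]
enqueue(1): [68, 63, 46, 71, 1]
dequeue(): [63, 46, 71, 1]
enqueue(30): [63, 46, 71, 1, 30]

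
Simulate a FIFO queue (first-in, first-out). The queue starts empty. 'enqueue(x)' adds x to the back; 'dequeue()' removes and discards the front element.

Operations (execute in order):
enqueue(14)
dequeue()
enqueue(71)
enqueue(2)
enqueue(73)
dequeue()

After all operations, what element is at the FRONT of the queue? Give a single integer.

enqueue(14): queue = [14]
dequeue(): queue = []
enqueue(71): queue = [71]
enqueue(2): queue = [71, 2]
enqueue(73): queue = [71, 2, 73]
dequeue(): queue = [2, 73]

Answer: 2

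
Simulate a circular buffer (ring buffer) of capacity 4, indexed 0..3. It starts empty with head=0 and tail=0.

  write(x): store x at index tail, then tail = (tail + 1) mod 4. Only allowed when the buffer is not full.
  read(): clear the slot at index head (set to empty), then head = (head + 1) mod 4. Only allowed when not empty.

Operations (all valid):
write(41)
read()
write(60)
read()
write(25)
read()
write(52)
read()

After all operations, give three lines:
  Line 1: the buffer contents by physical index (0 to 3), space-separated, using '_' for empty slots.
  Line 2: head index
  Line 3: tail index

write(41): buf=[41 _ _ _], head=0, tail=1, size=1
read(): buf=[_ _ _ _], head=1, tail=1, size=0
write(60): buf=[_ 60 _ _], head=1, tail=2, size=1
read(): buf=[_ _ _ _], head=2, tail=2, size=0
write(25): buf=[_ _ 25 _], head=2, tail=3, size=1
read(): buf=[_ _ _ _], head=3, tail=3, size=0
write(52): buf=[_ _ _ 52], head=3, tail=0, size=1
read(): buf=[_ _ _ _], head=0, tail=0, size=0

Answer: _ _ _ _
0
0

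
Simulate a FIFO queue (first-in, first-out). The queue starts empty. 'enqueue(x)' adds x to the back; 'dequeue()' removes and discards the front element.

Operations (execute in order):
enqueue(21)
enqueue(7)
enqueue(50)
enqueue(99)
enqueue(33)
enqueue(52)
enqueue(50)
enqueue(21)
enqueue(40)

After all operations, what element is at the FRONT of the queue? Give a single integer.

Answer: 21

Derivation:
enqueue(21): queue = [21]
enqueue(7): queue = [21, 7]
enqueue(50): queue = [21, 7, 50]
enqueue(99): queue = [21, 7, 50, 99]
enqueue(33): queue = [21, 7, 50, 99, 33]
enqueue(52): queue = [21, 7, 50, 99, 33, 52]
enqueue(50): queue = [21, 7, 50, 99, 33, 52, 50]
enqueue(21): queue = [21, 7, 50, 99, 33, 52, 50, 21]
enqueue(40): queue = [21, 7, 50, 99, 33, 52, 50, 21, 40]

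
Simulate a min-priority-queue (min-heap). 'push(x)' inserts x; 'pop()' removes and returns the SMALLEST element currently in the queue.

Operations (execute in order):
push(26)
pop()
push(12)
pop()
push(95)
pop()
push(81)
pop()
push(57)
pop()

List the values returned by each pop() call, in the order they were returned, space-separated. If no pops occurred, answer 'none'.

Answer: 26 12 95 81 57

Derivation:
push(26): heap contents = [26]
pop() → 26: heap contents = []
push(12): heap contents = [12]
pop() → 12: heap contents = []
push(95): heap contents = [95]
pop() → 95: heap contents = []
push(81): heap contents = [81]
pop() → 81: heap contents = []
push(57): heap contents = [57]
pop() → 57: heap contents = []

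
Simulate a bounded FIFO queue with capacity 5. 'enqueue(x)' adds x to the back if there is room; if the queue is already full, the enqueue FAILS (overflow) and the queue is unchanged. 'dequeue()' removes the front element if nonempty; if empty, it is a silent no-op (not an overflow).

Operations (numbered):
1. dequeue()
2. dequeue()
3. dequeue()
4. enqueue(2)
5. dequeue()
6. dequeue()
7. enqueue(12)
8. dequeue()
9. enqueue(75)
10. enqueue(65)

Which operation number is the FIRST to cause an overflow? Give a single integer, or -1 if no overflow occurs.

1. dequeue(): empty, no-op, size=0
2. dequeue(): empty, no-op, size=0
3. dequeue(): empty, no-op, size=0
4. enqueue(2): size=1
5. dequeue(): size=0
6. dequeue(): empty, no-op, size=0
7. enqueue(12): size=1
8. dequeue(): size=0
9. enqueue(75): size=1
10. enqueue(65): size=2

Answer: -1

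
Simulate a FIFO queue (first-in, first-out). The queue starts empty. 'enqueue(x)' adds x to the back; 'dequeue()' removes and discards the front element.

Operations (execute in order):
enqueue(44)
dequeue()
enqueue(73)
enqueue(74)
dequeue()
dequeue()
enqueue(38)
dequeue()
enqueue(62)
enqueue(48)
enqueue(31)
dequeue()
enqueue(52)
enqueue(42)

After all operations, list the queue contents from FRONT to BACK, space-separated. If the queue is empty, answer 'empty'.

enqueue(44): [44]
dequeue(): []
enqueue(73): [73]
enqueue(74): [73, 74]
dequeue(): [74]
dequeue(): []
enqueue(38): [38]
dequeue(): []
enqueue(62): [62]
enqueue(48): [62, 48]
enqueue(31): [62, 48, 31]
dequeue(): [48, 31]
enqueue(52): [48, 31, 52]
enqueue(42): [48, 31, 52, 42]

Answer: 48 31 52 42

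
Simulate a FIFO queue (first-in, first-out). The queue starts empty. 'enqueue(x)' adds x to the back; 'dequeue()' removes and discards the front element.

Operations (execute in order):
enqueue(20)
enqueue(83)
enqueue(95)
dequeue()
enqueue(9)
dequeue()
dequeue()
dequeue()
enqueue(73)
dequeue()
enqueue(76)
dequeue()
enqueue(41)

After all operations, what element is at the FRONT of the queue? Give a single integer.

enqueue(20): queue = [20]
enqueue(83): queue = [20, 83]
enqueue(95): queue = [20, 83, 95]
dequeue(): queue = [83, 95]
enqueue(9): queue = [83, 95, 9]
dequeue(): queue = [95, 9]
dequeue(): queue = [9]
dequeue(): queue = []
enqueue(73): queue = [73]
dequeue(): queue = []
enqueue(76): queue = [76]
dequeue(): queue = []
enqueue(41): queue = [41]

Answer: 41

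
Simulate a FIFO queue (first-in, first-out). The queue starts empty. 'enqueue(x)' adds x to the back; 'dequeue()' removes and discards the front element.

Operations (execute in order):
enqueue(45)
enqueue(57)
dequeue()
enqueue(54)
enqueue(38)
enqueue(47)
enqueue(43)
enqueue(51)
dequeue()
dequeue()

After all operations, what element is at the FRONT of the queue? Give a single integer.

Answer: 38

Derivation:
enqueue(45): queue = [45]
enqueue(57): queue = [45, 57]
dequeue(): queue = [57]
enqueue(54): queue = [57, 54]
enqueue(38): queue = [57, 54, 38]
enqueue(47): queue = [57, 54, 38, 47]
enqueue(43): queue = [57, 54, 38, 47, 43]
enqueue(51): queue = [57, 54, 38, 47, 43, 51]
dequeue(): queue = [54, 38, 47, 43, 51]
dequeue(): queue = [38, 47, 43, 51]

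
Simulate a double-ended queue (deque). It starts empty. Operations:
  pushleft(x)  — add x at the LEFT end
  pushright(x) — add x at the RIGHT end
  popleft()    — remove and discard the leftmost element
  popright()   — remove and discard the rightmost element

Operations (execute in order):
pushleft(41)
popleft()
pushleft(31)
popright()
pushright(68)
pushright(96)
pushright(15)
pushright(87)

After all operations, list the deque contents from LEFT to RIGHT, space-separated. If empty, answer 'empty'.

pushleft(41): [41]
popleft(): []
pushleft(31): [31]
popright(): []
pushright(68): [68]
pushright(96): [68, 96]
pushright(15): [68, 96, 15]
pushright(87): [68, 96, 15, 87]

Answer: 68 96 15 87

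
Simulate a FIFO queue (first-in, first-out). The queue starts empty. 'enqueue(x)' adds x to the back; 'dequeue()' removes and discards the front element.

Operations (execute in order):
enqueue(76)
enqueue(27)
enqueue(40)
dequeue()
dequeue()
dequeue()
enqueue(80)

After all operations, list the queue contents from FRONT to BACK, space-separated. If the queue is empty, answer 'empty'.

Answer: 80

Derivation:
enqueue(76): [76]
enqueue(27): [76, 27]
enqueue(40): [76, 27, 40]
dequeue(): [27, 40]
dequeue(): [40]
dequeue(): []
enqueue(80): [80]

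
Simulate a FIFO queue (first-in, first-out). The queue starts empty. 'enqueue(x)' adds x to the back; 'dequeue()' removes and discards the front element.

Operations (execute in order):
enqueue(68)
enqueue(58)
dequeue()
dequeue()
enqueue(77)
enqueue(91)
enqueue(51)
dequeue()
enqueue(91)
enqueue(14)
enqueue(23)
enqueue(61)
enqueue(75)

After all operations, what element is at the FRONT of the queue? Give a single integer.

Answer: 91

Derivation:
enqueue(68): queue = [68]
enqueue(58): queue = [68, 58]
dequeue(): queue = [58]
dequeue(): queue = []
enqueue(77): queue = [77]
enqueue(91): queue = [77, 91]
enqueue(51): queue = [77, 91, 51]
dequeue(): queue = [91, 51]
enqueue(91): queue = [91, 51, 91]
enqueue(14): queue = [91, 51, 91, 14]
enqueue(23): queue = [91, 51, 91, 14, 23]
enqueue(61): queue = [91, 51, 91, 14, 23, 61]
enqueue(75): queue = [91, 51, 91, 14, 23, 61, 75]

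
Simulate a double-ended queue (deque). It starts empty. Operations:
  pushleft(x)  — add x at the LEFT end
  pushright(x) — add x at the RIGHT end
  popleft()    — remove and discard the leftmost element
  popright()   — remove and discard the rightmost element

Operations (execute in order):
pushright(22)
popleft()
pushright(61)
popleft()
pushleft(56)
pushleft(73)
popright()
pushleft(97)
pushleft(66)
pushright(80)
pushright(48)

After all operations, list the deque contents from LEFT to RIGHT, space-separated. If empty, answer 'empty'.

Answer: 66 97 73 80 48

Derivation:
pushright(22): [22]
popleft(): []
pushright(61): [61]
popleft(): []
pushleft(56): [56]
pushleft(73): [73, 56]
popright(): [73]
pushleft(97): [97, 73]
pushleft(66): [66, 97, 73]
pushright(80): [66, 97, 73, 80]
pushright(48): [66, 97, 73, 80, 48]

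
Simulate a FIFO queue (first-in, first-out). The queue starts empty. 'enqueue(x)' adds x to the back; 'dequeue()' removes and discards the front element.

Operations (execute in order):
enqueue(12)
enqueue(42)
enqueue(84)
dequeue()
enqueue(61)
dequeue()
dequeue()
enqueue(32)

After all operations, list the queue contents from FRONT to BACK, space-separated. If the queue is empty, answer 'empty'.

Answer: 61 32

Derivation:
enqueue(12): [12]
enqueue(42): [12, 42]
enqueue(84): [12, 42, 84]
dequeue(): [42, 84]
enqueue(61): [42, 84, 61]
dequeue(): [84, 61]
dequeue(): [61]
enqueue(32): [61, 32]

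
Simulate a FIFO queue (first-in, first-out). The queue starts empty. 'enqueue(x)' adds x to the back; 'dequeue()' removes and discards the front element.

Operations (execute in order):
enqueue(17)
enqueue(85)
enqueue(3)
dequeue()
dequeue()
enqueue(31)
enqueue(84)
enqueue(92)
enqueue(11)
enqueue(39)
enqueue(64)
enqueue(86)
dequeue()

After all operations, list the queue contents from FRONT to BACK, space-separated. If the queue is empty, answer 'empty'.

Answer: 31 84 92 11 39 64 86

Derivation:
enqueue(17): [17]
enqueue(85): [17, 85]
enqueue(3): [17, 85, 3]
dequeue(): [85, 3]
dequeue(): [3]
enqueue(31): [3, 31]
enqueue(84): [3, 31, 84]
enqueue(92): [3, 31, 84, 92]
enqueue(11): [3, 31, 84, 92, 11]
enqueue(39): [3, 31, 84, 92, 11, 39]
enqueue(64): [3, 31, 84, 92, 11, 39, 64]
enqueue(86): [3, 31, 84, 92, 11, 39, 64, 86]
dequeue(): [31, 84, 92, 11, 39, 64, 86]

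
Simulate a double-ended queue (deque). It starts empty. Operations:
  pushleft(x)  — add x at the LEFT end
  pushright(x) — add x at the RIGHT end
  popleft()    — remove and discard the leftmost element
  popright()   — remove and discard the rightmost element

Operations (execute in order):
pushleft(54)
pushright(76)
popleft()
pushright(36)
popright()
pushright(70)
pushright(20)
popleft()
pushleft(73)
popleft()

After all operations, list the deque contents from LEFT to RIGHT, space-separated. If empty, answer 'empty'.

Answer: 70 20

Derivation:
pushleft(54): [54]
pushright(76): [54, 76]
popleft(): [76]
pushright(36): [76, 36]
popright(): [76]
pushright(70): [76, 70]
pushright(20): [76, 70, 20]
popleft(): [70, 20]
pushleft(73): [73, 70, 20]
popleft(): [70, 20]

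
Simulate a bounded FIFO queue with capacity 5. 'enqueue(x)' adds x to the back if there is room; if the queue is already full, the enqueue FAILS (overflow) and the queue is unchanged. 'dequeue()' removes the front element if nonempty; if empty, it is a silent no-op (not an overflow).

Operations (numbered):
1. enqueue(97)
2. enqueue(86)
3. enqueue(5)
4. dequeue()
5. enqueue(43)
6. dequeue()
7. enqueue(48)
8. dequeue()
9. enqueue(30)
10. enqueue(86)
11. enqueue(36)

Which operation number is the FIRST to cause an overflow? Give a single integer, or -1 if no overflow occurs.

1. enqueue(97): size=1
2. enqueue(86): size=2
3. enqueue(5): size=3
4. dequeue(): size=2
5. enqueue(43): size=3
6. dequeue(): size=2
7. enqueue(48): size=3
8. dequeue(): size=2
9. enqueue(30): size=3
10. enqueue(86): size=4
11. enqueue(36): size=5

Answer: -1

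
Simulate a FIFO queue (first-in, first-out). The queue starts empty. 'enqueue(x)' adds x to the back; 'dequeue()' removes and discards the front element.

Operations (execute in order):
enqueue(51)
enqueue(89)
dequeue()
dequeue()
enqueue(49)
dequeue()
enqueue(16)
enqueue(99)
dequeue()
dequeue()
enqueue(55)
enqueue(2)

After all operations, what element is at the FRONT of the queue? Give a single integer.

Answer: 55

Derivation:
enqueue(51): queue = [51]
enqueue(89): queue = [51, 89]
dequeue(): queue = [89]
dequeue(): queue = []
enqueue(49): queue = [49]
dequeue(): queue = []
enqueue(16): queue = [16]
enqueue(99): queue = [16, 99]
dequeue(): queue = [99]
dequeue(): queue = []
enqueue(55): queue = [55]
enqueue(2): queue = [55, 2]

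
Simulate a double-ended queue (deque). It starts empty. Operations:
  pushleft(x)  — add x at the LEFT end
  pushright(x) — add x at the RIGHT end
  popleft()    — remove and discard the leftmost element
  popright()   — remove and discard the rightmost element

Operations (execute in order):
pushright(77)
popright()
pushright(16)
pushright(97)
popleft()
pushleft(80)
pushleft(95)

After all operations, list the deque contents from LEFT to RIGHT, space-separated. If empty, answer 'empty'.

pushright(77): [77]
popright(): []
pushright(16): [16]
pushright(97): [16, 97]
popleft(): [97]
pushleft(80): [80, 97]
pushleft(95): [95, 80, 97]

Answer: 95 80 97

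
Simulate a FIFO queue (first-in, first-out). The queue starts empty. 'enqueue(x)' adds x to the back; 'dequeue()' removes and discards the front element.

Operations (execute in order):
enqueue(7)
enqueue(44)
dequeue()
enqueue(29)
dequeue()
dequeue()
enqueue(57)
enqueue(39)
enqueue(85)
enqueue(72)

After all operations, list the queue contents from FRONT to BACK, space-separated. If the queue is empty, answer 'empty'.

enqueue(7): [7]
enqueue(44): [7, 44]
dequeue(): [44]
enqueue(29): [44, 29]
dequeue(): [29]
dequeue(): []
enqueue(57): [57]
enqueue(39): [57, 39]
enqueue(85): [57, 39, 85]
enqueue(72): [57, 39, 85, 72]

Answer: 57 39 85 72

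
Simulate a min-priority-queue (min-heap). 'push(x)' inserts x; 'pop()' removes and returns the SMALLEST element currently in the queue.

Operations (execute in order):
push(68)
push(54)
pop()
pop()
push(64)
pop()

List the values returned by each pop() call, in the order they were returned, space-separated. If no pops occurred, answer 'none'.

Answer: 54 68 64

Derivation:
push(68): heap contents = [68]
push(54): heap contents = [54, 68]
pop() → 54: heap contents = [68]
pop() → 68: heap contents = []
push(64): heap contents = [64]
pop() → 64: heap contents = []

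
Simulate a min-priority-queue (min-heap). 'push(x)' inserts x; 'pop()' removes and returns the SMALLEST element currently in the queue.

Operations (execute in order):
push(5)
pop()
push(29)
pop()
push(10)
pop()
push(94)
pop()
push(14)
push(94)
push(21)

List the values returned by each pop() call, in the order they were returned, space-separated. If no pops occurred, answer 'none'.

Answer: 5 29 10 94

Derivation:
push(5): heap contents = [5]
pop() → 5: heap contents = []
push(29): heap contents = [29]
pop() → 29: heap contents = []
push(10): heap contents = [10]
pop() → 10: heap contents = []
push(94): heap contents = [94]
pop() → 94: heap contents = []
push(14): heap contents = [14]
push(94): heap contents = [14, 94]
push(21): heap contents = [14, 21, 94]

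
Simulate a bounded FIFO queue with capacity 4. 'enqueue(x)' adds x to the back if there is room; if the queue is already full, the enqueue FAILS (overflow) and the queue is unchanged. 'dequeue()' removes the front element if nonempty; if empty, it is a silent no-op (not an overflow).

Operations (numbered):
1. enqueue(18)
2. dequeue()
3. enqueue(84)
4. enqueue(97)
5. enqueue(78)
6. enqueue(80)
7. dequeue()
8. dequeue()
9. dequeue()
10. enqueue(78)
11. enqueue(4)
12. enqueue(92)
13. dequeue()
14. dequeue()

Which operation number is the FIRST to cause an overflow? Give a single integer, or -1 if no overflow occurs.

Answer: -1

Derivation:
1. enqueue(18): size=1
2. dequeue(): size=0
3. enqueue(84): size=1
4. enqueue(97): size=2
5. enqueue(78): size=3
6. enqueue(80): size=4
7. dequeue(): size=3
8. dequeue(): size=2
9. dequeue(): size=1
10. enqueue(78): size=2
11. enqueue(4): size=3
12. enqueue(92): size=4
13. dequeue(): size=3
14. dequeue(): size=2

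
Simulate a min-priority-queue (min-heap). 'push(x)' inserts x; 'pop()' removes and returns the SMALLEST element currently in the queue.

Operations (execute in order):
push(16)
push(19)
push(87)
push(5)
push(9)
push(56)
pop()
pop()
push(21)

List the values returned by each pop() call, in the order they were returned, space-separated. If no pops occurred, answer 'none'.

push(16): heap contents = [16]
push(19): heap contents = [16, 19]
push(87): heap contents = [16, 19, 87]
push(5): heap contents = [5, 16, 19, 87]
push(9): heap contents = [5, 9, 16, 19, 87]
push(56): heap contents = [5, 9, 16, 19, 56, 87]
pop() → 5: heap contents = [9, 16, 19, 56, 87]
pop() → 9: heap contents = [16, 19, 56, 87]
push(21): heap contents = [16, 19, 21, 56, 87]

Answer: 5 9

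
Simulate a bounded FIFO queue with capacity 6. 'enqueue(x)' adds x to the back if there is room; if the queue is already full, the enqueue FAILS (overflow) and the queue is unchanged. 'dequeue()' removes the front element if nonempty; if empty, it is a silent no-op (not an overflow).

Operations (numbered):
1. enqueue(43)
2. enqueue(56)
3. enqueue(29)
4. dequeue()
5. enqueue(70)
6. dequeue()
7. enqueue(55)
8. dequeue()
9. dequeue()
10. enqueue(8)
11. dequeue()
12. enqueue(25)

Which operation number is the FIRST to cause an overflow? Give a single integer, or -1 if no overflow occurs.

Answer: -1

Derivation:
1. enqueue(43): size=1
2. enqueue(56): size=2
3. enqueue(29): size=3
4. dequeue(): size=2
5. enqueue(70): size=3
6. dequeue(): size=2
7. enqueue(55): size=3
8. dequeue(): size=2
9. dequeue(): size=1
10. enqueue(8): size=2
11. dequeue(): size=1
12. enqueue(25): size=2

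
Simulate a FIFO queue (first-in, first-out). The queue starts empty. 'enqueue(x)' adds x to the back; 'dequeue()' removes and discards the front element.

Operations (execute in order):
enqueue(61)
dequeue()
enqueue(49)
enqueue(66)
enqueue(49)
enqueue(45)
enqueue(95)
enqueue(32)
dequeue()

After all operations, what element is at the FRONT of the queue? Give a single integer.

enqueue(61): queue = [61]
dequeue(): queue = []
enqueue(49): queue = [49]
enqueue(66): queue = [49, 66]
enqueue(49): queue = [49, 66, 49]
enqueue(45): queue = [49, 66, 49, 45]
enqueue(95): queue = [49, 66, 49, 45, 95]
enqueue(32): queue = [49, 66, 49, 45, 95, 32]
dequeue(): queue = [66, 49, 45, 95, 32]

Answer: 66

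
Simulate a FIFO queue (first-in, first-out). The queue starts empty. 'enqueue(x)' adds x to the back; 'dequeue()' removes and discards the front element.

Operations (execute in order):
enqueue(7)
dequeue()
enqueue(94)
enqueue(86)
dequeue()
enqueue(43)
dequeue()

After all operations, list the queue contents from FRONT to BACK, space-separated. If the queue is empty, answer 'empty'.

enqueue(7): [7]
dequeue(): []
enqueue(94): [94]
enqueue(86): [94, 86]
dequeue(): [86]
enqueue(43): [86, 43]
dequeue(): [43]

Answer: 43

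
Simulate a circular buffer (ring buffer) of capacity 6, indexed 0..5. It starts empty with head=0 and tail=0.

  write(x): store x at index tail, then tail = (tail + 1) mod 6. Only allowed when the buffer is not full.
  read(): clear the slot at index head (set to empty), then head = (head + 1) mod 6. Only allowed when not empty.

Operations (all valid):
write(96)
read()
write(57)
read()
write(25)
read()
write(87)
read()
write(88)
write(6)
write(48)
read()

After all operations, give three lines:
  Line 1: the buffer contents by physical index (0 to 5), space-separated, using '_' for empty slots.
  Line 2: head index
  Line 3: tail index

Answer: 48 _ _ _ _ 6
5
1

Derivation:
write(96): buf=[96 _ _ _ _ _], head=0, tail=1, size=1
read(): buf=[_ _ _ _ _ _], head=1, tail=1, size=0
write(57): buf=[_ 57 _ _ _ _], head=1, tail=2, size=1
read(): buf=[_ _ _ _ _ _], head=2, tail=2, size=0
write(25): buf=[_ _ 25 _ _ _], head=2, tail=3, size=1
read(): buf=[_ _ _ _ _ _], head=3, tail=3, size=0
write(87): buf=[_ _ _ 87 _ _], head=3, tail=4, size=1
read(): buf=[_ _ _ _ _ _], head=4, tail=4, size=0
write(88): buf=[_ _ _ _ 88 _], head=4, tail=5, size=1
write(6): buf=[_ _ _ _ 88 6], head=4, tail=0, size=2
write(48): buf=[48 _ _ _ 88 6], head=4, tail=1, size=3
read(): buf=[48 _ _ _ _ 6], head=5, tail=1, size=2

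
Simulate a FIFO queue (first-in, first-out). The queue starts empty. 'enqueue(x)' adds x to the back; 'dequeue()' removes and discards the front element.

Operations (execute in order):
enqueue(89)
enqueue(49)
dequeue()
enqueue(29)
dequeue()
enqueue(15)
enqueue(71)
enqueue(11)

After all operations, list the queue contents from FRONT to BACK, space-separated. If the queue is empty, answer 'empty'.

enqueue(89): [89]
enqueue(49): [89, 49]
dequeue(): [49]
enqueue(29): [49, 29]
dequeue(): [29]
enqueue(15): [29, 15]
enqueue(71): [29, 15, 71]
enqueue(11): [29, 15, 71, 11]

Answer: 29 15 71 11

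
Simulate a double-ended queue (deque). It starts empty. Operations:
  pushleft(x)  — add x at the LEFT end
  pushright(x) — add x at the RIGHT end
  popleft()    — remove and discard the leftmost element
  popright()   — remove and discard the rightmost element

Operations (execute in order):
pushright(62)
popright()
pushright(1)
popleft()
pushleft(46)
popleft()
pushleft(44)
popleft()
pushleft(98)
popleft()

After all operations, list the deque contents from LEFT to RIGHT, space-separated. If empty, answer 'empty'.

pushright(62): [62]
popright(): []
pushright(1): [1]
popleft(): []
pushleft(46): [46]
popleft(): []
pushleft(44): [44]
popleft(): []
pushleft(98): [98]
popleft(): []

Answer: empty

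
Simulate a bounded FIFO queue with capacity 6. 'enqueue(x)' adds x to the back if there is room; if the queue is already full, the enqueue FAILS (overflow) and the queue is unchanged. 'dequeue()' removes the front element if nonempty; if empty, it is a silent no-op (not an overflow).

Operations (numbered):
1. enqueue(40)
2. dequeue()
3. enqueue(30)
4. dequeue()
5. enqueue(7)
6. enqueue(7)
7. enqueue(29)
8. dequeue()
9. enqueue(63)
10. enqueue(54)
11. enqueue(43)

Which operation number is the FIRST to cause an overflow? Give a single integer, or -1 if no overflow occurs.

1. enqueue(40): size=1
2. dequeue(): size=0
3. enqueue(30): size=1
4. dequeue(): size=0
5. enqueue(7): size=1
6. enqueue(7): size=2
7. enqueue(29): size=3
8. dequeue(): size=2
9. enqueue(63): size=3
10. enqueue(54): size=4
11. enqueue(43): size=5

Answer: -1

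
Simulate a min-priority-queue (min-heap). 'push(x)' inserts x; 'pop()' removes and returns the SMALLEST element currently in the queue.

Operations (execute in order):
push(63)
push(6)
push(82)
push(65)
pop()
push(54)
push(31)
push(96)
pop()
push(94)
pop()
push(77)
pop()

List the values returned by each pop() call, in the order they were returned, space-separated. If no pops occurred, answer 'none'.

Answer: 6 31 54 63

Derivation:
push(63): heap contents = [63]
push(6): heap contents = [6, 63]
push(82): heap contents = [6, 63, 82]
push(65): heap contents = [6, 63, 65, 82]
pop() → 6: heap contents = [63, 65, 82]
push(54): heap contents = [54, 63, 65, 82]
push(31): heap contents = [31, 54, 63, 65, 82]
push(96): heap contents = [31, 54, 63, 65, 82, 96]
pop() → 31: heap contents = [54, 63, 65, 82, 96]
push(94): heap contents = [54, 63, 65, 82, 94, 96]
pop() → 54: heap contents = [63, 65, 82, 94, 96]
push(77): heap contents = [63, 65, 77, 82, 94, 96]
pop() → 63: heap contents = [65, 77, 82, 94, 96]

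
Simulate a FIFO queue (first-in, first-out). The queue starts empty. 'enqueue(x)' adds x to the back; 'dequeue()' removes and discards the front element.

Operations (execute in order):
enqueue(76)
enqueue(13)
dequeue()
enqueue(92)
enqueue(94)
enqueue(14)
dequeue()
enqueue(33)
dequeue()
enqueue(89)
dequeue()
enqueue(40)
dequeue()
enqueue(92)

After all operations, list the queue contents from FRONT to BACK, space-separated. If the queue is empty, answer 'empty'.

Answer: 33 89 40 92

Derivation:
enqueue(76): [76]
enqueue(13): [76, 13]
dequeue(): [13]
enqueue(92): [13, 92]
enqueue(94): [13, 92, 94]
enqueue(14): [13, 92, 94, 14]
dequeue(): [92, 94, 14]
enqueue(33): [92, 94, 14, 33]
dequeue(): [94, 14, 33]
enqueue(89): [94, 14, 33, 89]
dequeue(): [14, 33, 89]
enqueue(40): [14, 33, 89, 40]
dequeue(): [33, 89, 40]
enqueue(92): [33, 89, 40, 92]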